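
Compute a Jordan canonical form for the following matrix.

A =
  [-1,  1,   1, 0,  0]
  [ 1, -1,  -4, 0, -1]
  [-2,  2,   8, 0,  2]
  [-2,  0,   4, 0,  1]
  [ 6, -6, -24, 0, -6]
J_3(0) ⊕ J_2(0)

The characteristic polynomial is
  det(x·I − A) = x^5

Eigenvalues and multiplicities (the geometric multiplicity of λ is n − rank(A − λI), which equals the number of Jordan blocks for λ):
  λ = 0: algebraic multiplicity = 5, geometric multiplicity = 2

Determining the block sizes for each eigenvalue:
  λ = 0: with am = 5 and gm = 2, the partition is not yet determined (e.g. several partitions of 5 into 2 parts exist). Let N = A − (0)·I. Computing rank(N^1) = 3, rank(N^2) = 1, rank(N^3) = 0; the number of blocks of size ≥ j is rank(N^{j−1}) − rank(N^j), giving [2, 2, 1]. So we have 1 block(s) of size 3, 1 block(s) of size 2 → block sizes [3, 2]

Assembling the blocks gives a Jordan form
J =
  [0, 1, 0, 0, 0]
  [0, 0, 1, 0, 0]
  [0, 0, 0, 0, 0]
  [0, 0, 0, 0, 1]
  [0, 0, 0, 0, 0]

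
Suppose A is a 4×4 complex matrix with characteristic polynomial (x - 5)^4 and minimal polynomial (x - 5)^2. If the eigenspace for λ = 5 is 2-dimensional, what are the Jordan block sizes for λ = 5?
Block sizes for λ = 5: [2, 2]

Step 1 — from the characteristic polynomial, algebraic multiplicity of λ = 5 is 4. From dim ker(A − (5)·I) = 2, there are exactly 2 Jordan blocks for λ = 5.
Step 2 — from the minimal polynomial, the factor (x − 5)^2 tells us the largest block for λ = 5 has size 2.
Step 3 — with total size 4, 2 blocks, and largest block 2, the block sizes (in nonincreasing order) are [2, 2].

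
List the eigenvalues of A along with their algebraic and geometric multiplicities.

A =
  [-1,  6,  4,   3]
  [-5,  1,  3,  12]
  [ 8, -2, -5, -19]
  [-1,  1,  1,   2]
λ = -1: alg = 3, geom = 1; λ = 0: alg = 1, geom = 1

Step 1 — factor the characteristic polynomial to read off the algebraic multiplicities:
  χ_A(x) = x*(x + 1)^3

Step 2 — compute geometric multiplicities via the rank-nullity identity g(λ) = n − rank(A − λI):
  rank(A − (-1)·I) = 3, so dim ker(A − (-1)·I) = n − 3 = 1
  rank(A − (0)·I) = 3, so dim ker(A − (0)·I) = n − 3 = 1

Summary:
  λ = -1: algebraic multiplicity = 3, geometric multiplicity = 1
  λ = 0: algebraic multiplicity = 1, geometric multiplicity = 1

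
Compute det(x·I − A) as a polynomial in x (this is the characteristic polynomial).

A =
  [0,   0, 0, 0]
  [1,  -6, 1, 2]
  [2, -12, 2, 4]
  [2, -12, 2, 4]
x^4

Expanding det(x·I − A) (e.g. by cofactor expansion or by noting that A is similar to its Jordan form J, which has the same characteristic polynomial as A) gives
  χ_A(x) = x^4
which factors as x^4. The eigenvalues (with algebraic multiplicities) are λ = 0 with multiplicity 4.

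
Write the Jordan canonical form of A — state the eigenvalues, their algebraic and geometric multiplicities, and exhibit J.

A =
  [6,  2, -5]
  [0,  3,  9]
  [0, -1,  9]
J_3(6)

The characteristic polynomial is
  det(x·I − A) = x^3 - 18*x^2 + 108*x - 216 = (x - 6)^3

Eigenvalues and multiplicities (the geometric multiplicity of λ is n − rank(A − λI), which equals the number of Jordan blocks for λ):
  λ = 6: algebraic multiplicity = 3, geometric multiplicity = 1

Determining the block sizes for each eigenvalue:
  λ = 6: one block (gm = 1), so the single block has size am = 3 → block sizes [3]

Assembling the blocks gives a Jordan form
J =
  [6, 1, 0]
  [0, 6, 1]
  [0, 0, 6]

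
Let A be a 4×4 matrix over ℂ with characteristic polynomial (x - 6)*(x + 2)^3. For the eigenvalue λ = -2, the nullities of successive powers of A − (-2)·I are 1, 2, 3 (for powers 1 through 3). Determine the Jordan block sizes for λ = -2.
Block sizes for λ = -2: [3]

From the dimensions of kernels of powers, the number of Jordan blocks of size at least j is d_j − d_{j−1} where d_j = dim ker(N^j) (with d_0 = 0). Computing the differences gives [1, 1, 1].
The number of blocks of size exactly k is (#blocks of size ≥ k) − (#blocks of size ≥ k + 1), so the partition is: 1 block(s) of size 3.
In nonincreasing order the block sizes are [3].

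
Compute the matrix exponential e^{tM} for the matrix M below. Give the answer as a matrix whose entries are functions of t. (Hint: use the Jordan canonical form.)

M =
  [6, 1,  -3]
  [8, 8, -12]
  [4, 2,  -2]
e^{tM} =
  [2*t*exp(4*t) + exp(4*t), t*exp(4*t), -3*t*exp(4*t)]
  [8*t*exp(4*t), 4*t*exp(4*t) + exp(4*t), -12*t*exp(4*t)]
  [4*t*exp(4*t), 2*t*exp(4*t), -6*t*exp(4*t) + exp(4*t)]

Strategy: write M = P · J · P⁻¹ where J is a Jordan canonical form, so e^{tM} = P · e^{tJ} · P⁻¹, and e^{tJ} can be computed block-by-block.

M has Jordan form
J =
  [4, 1, 0]
  [0, 4, 0]
  [0, 0, 4]
(up to reordering of blocks).

Per-block formulas:
  For a 1×1 block at λ = 4: exp(t · [4]) = [e^(4t)].
  For a 2×2 Jordan block J_2(4): exp(t · J_2(4)) = e^(4t)·(I + t·N), where N is the 2×2 nilpotent shift.

After assembling e^{tJ} and conjugating by P, we get:

e^{tM} =
  [2*t*exp(4*t) + exp(4*t), t*exp(4*t), -3*t*exp(4*t)]
  [8*t*exp(4*t), 4*t*exp(4*t) + exp(4*t), -12*t*exp(4*t)]
  [4*t*exp(4*t), 2*t*exp(4*t), -6*t*exp(4*t) + exp(4*t)]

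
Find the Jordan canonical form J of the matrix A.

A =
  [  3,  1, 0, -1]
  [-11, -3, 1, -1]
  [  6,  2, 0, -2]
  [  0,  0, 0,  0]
J_3(0) ⊕ J_1(0)

The characteristic polynomial is
  det(x·I − A) = x^4

Eigenvalues and multiplicities (the geometric multiplicity of λ is n − rank(A − λI), which equals the number of Jordan blocks for λ):
  λ = 0: algebraic multiplicity = 4, geometric multiplicity = 2

Determining the block sizes for each eigenvalue:
  λ = 0: with am = 4 and gm = 2, the partition is not yet determined (e.g. several partitions of 4 into 2 parts exist). Let N = A − (0)·I. Computing rank(N^1) = 2, rank(N^2) = 1, rank(N^3) = 0; the number of blocks of size ≥ j is rank(N^{j−1}) − rank(N^j), giving [2, 1, 1]. So we have 1 block(s) of size 3, 1 block(s) of size 1 → block sizes [3, 1]

Assembling the blocks gives a Jordan form
J =
  [0, 1, 0, 0]
  [0, 0, 1, 0]
  [0, 0, 0, 0]
  [0, 0, 0, 0]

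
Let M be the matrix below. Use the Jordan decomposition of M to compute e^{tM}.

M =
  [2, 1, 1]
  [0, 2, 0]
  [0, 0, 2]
e^{tM} =
  [exp(2*t), t*exp(2*t), t*exp(2*t)]
  [0, exp(2*t), 0]
  [0, 0, exp(2*t)]

Strategy: write M = P · J · P⁻¹ where J is a Jordan canonical form, so e^{tM} = P · e^{tJ} · P⁻¹, and e^{tJ} can be computed block-by-block.

M has Jordan form
J =
  [2, 1, 0]
  [0, 2, 0]
  [0, 0, 2]
(up to reordering of blocks).

Per-block formulas:
  For a 2×2 Jordan block J_2(2): exp(t · J_2(2)) = e^(2t)·(I + t·N), where N is the 2×2 nilpotent shift.
  For a 1×1 block at λ = 2: exp(t · [2]) = [e^(2t)].

After assembling e^{tJ} and conjugating by P, we get:

e^{tM} =
  [exp(2*t), t*exp(2*t), t*exp(2*t)]
  [0, exp(2*t), 0]
  [0, 0, exp(2*t)]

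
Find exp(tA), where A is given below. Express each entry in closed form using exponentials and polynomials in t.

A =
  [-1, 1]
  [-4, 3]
e^{tA} =
  [-2*t*exp(t) + exp(t), t*exp(t)]
  [-4*t*exp(t), 2*t*exp(t) + exp(t)]

Strategy: write A = P · J · P⁻¹ where J is a Jordan canonical form, so e^{tA} = P · e^{tJ} · P⁻¹, and e^{tJ} can be computed block-by-block.

A has Jordan form
J =
  [1, 1]
  [0, 1]
(up to reordering of blocks).

Per-block formulas:
  For a 2×2 Jordan block J_2(1): exp(t · J_2(1)) = e^(1t)·(I + t·N), where N is the 2×2 nilpotent shift.

After assembling e^{tJ} and conjugating by P, we get:

e^{tA} =
  [-2*t*exp(t) + exp(t), t*exp(t)]
  [-4*t*exp(t), 2*t*exp(t) + exp(t)]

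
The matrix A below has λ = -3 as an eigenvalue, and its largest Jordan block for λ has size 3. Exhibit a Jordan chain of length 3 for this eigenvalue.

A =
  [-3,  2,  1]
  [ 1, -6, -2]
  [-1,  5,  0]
A Jordan chain for λ = -3 of length 3:
v_1 = (1, -1, 2)ᵀ
v_2 = (0, 1, -1)ᵀ
v_3 = (1, 0, 0)ᵀ

Let N = A − (-3)·I. We want v_3 with N^3 v_3 = 0 but N^2 v_3 ≠ 0; then v_{j-1} := N · v_j for j = 3, …, 2.

Pick v_3 = (1, 0, 0)ᵀ.
Then v_2 = N · v_3 = (0, 1, -1)ᵀ.
Then v_1 = N · v_2 = (1, -1, 2)ᵀ.

Sanity check: (A − (-3)·I) v_1 = (0, 0, 0)ᵀ = 0. ✓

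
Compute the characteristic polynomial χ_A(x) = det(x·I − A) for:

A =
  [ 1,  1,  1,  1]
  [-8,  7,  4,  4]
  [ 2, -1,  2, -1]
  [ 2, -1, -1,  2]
x^4 - 12*x^3 + 54*x^2 - 108*x + 81

Expanding det(x·I − A) (e.g. by cofactor expansion or by noting that A is similar to its Jordan form J, which has the same characteristic polynomial as A) gives
  χ_A(x) = x^4 - 12*x^3 + 54*x^2 - 108*x + 81
which factors as (x - 3)^4. The eigenvalues (with algebraic multiplicities) are λ = 3 with multiplicity 4.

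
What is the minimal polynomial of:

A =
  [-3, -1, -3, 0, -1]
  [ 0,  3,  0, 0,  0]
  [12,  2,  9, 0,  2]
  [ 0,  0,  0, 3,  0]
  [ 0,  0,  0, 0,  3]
x^2 - 6*x + 9

The characteristic polynomial is χ_A(x) = (x - 3)^5, so the eigenvalues are known. The minimal polynomial is
  m_A(x) = Π_λ (x − λ)^{k_λ}
where k_λ is the size of the *largest* Jordan block for λ (equivalently, the smallest k with (A − λI)^k v = 0 for every generalised eigenvector v of λ).

  λ = 3: largest Jordan block has size 2, contributing (x − 3)^2

So m_A(x) = (x - 3)^2 = x^2 - 6*x + 9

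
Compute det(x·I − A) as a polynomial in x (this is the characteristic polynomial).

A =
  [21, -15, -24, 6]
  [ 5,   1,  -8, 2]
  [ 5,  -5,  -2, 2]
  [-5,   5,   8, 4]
x^4 - 24*x^3 + 216*x^2 - 864*x + 1296

Expanding det(x·I − A) (e.g. by cofactor expansion or by noting that A is similar to its Jordan form J, which has the same characteristic polynomial as A) gives
  χ_A(x) = x^4 - 24*x^3 + 216*x^2 - 864*x + 1296
which factors as (x - 6)^4. The eigenvalues (with algebraic multiplicities) are λ = 6 with multiplicity 4.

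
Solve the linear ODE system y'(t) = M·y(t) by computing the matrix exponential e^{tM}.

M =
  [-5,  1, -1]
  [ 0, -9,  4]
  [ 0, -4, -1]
e^{tM} =
  [exp(-5*t), t*exp(-5*t), -t*exp(-5*t)]
  [0, -4*t*exp(-5*t) + exp(-5*t), 4*t*exp(-5*t)]
  [0, -4*t*exp(-5*t), 4*t*exp(-5*t) + exp(-5*t)]

Strategy: write M = P · J · P⁻¹ where J is a Jordan canonical form, so e^{tM} = P · e^{tJ} · P⁻¹, and e^{tJ} can be computed block-by-block.

M has Jordan form
J =
  [-5,  1,  0]
  [ 0, -5,  0]
  [ 0,  0, -5]
(up to reordering of blocks).

Per-block formulas:
  For a 2×2 Jordan block J_2(-5): exp(t · J_2(-5)) = e^(-5t)·(I + t·N), where N is the 2×2 nilpotent shift.
  For a 1×1 block at λ = -5: exp(t · [-5]) = [e^(-5t)].

After assembling e^{tJ} and conjugating by P, we get:

e^{tM} =
  [exp(-5*t), t*exp(-5*t), -t*exp(-5*t)]
  [0, -4*t*exp(-5*t) + exp(-5*t), 4*t*exp(-5*t)]
  [0, -4*t*exp(-5*t), 4*t*exp(-5*t) + exp(-5*t)]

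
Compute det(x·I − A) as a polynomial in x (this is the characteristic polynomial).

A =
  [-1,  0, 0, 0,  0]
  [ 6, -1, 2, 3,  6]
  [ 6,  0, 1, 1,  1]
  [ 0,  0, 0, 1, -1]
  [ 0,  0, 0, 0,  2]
x^5 - 2*x^4 - 2*x^3 + 4*x^2 + x - 2

Expanding det(x·I − A) (e.g. by cofactor expansion or by noting that A is similar to its Jordan form J, which has the same characteristic polynomial as A) gives
  χ_A(x) = x^5 - 2*x^4 - 2*x^3 + 4*x^2 + x - 2
which factors as (x - 2)*(x - 1)^2*(x + 1)^2. The eigenvalues (with algebraic multiplicities) are λ = -1 with multiplicity 2, λ = 1 with multiplicity 2, λ = 2 with multiplicity 1.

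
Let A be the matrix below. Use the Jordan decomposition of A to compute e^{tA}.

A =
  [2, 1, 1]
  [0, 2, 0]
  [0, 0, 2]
e^{tA} =
  [exp(2*t), t*exp(2*t), t*exp(2*t)]
  [0, exp(2*t), 0]
  [0, 0, exp(2*t)]

Strategy: write A = P · J · P⁻¹ where J is a Jordan canonical form, so e^{tA} = P · e^{tJ} · P⁻¹, and e^{tJ} can be computed block-by-block.

A has Jordan form
J =
  [2, 1, 0]
  [0, 2, 0]
  [0, 0, 2]
(up to reordering of blocks).

Per-block formulas:
  For a 2×2 Jordan block J_2(2): exp(t · J_2(2)) = e^(2t)·(I + t·N), where N is the 2×2 nilpotent shift.
  For a 1×1 block at λ = 2: exp(t · [2]) = [e^(2t)].

After assembling e^{tJ} and conjugating by P, we get:

e^{tA} =
  [exp(2*t), t*exp(2*t), t*exp(2*t)]
  [0, exp(2*t), 0]
  [0, 0, exp(2*t)]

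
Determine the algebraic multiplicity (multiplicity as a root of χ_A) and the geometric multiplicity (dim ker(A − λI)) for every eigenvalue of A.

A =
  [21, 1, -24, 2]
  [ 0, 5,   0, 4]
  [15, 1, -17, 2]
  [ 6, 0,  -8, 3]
λ = 3: alg = 4, geom = 2

Step 1 — factor the characteristic polynomial to read off the algebraic multiplicities:
  χ_A(x) = (x - 3)^4

Step 2 — compute geometric multiplicities via the rank-nullity identity g(λ) = n − rank(A − λI):
  rank(A − (3)·I) = 2, so dim ker(A − (3)·I) = n − 2 = 2

Summary:
  λ = 3: algebraic multiplicity = 4, geometric multiplicity = 2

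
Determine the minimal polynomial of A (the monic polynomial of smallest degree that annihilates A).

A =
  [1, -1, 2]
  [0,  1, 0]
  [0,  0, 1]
x^2 - 2*x + 1

The characteristic polynomial is χ_A(x) = (x - 1)^3, so the eigenvalues are known. The minimal polynomial is
  m_A(x) = Π_λ (x − λ)^{k_λ}
where k_λ is the size of the *largest* Jordan block for λ (equivalently, the smallest k with (A − λI)^k v = 0 for every generalised eigenvector v of λ).

  λ = 1: largest Jordan block has size 2, contributing (x − 1)^2

So m_A(x) = (x - 1)^2 = x^2 - 2*x + 1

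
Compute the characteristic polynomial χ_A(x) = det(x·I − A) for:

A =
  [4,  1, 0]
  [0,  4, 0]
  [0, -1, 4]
x^3 - 12*x^2 + 48*x - 64

Expanding det(x·I − A) (e.g. by cofactor expansion or by noting that A is similar to its Jordan form J, which has the same characteristic polynomial as A) gives
  χ_A(x) = x^3 - 12*x^2 + 48*x - 64
which factors as (x - 4)^3. The eigenvalues (with algebraic multiplicities) are λ = 4 with multiplicity 3.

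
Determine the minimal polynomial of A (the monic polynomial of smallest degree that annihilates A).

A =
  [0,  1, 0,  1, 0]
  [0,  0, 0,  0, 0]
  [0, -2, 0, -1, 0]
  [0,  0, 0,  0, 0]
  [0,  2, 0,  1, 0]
x^2

The characteristic polynomial is χ_A(x) = x^5, so the eigenvalues are known. The minimal polynomial is
  m_A(x) = Π_λ (x − λ)^{k_λ}
where k_λ is the size of the *largest* Jordan block for λ (equivalently, the smallest k with (A − λI)^k v = 0 for every generalised eigenvector v of λ).

  λ = 0: largest Jordan block has size 2, contributing (x − 0)^2

So m_A(x) = x^2 = x^2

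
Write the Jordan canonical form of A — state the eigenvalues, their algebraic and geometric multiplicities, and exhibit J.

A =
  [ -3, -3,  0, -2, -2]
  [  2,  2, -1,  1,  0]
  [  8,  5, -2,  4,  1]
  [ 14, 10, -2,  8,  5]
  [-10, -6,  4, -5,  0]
J_3(1) ⊕ J_2(1)

The characteristic polynomial is
  det(x·I − A) = x^5 - 5*x^4 + 10*x^3 - 10*x^2 + 5*x - 1 = (x - 1)^5

Eigenvalues and multiplicities (the geometric multiplicity of λ is n − rank(A − λI), which equals the number of Jordan blocks for λ):
  λ = 1: algebraic multiplicity = 5, geometric multiplicity = 2

Determining the block sizes for each eigenvalue:
  λ = 1: with am = 5 and gm = 2, the partition is not yet determined (e.g. several partitions of 5 into 2 parts exist). Let N = A − (1)·I. Computing rank(N^1) = 3, rank(N^2) = 1, rank(N^3) = 0; the number of blocks of size ≥ j is rank(N^{j−1}) − rank(N^j), giving [2, 2, 1]. So we have 1 block(s) of size 3, 1 block(s) of size 2 → block sizes [3, 2]

Assembling the blocks gives a Jordan form
J =
  [1, 1, 0, 0, 0]
  [0, 1, 1, 0, 0]
  [0, 0, 1, 0, 0]
  [0, 0, 0, 1, 1]
  [0, 0, 0, 0, 1]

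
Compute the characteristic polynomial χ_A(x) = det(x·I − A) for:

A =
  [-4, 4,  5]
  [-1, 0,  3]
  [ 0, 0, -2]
x^3 + 6*x^2 + 12*x + 8

Expanding det(x·I − A) (e.g. by cofactor expansion or by noting that A is similar to its Jordan form J, which has the same characteristic polynomial as A) gives
  χ_A(x) = x^3 + 6*x^2 + 12*x + 8
which factors as (x + 2)^3. The eigenvalues (with algebraic multiplicities) are λ = -2 with multiplicity 3.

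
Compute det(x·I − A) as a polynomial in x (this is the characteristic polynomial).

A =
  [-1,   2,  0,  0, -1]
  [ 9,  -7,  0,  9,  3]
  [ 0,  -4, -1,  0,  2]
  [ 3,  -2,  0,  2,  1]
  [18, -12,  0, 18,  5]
x^5 + 2*x^4 - 2*x^3 - 8*x^2 - 7*x - 2

Expanding det(x·I − A) (e.g. by cofactor expansion or by noting that A is similar to its Jordan form J, which has the same characteristic polynomial as A) gives
  χ_A(x) = x^5 + 2*x^4 - 2*x^3 - 8*x^2 - 7*x - 2
which factors as (x - 2)*(x + 1)^4. The eigenvalues (with algebraic multiplicities) are λ = -1 with multiplicity 4, λ = 2 with multiplicity 1.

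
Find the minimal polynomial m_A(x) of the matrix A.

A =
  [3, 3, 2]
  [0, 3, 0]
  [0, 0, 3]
x^2 - 6*x + 9

The characteristic polynomial is χ_A(x) = (x - 3)^3, so the eigenvalues are known. The minimal polynomial is
  m_A(x) = Π_λ (x − λ)^{k_λ}
where k_λ is the size of the *largest* Jordan block for λ (equivalently, the smallest k with (A − λI)^k v = 0 for every generalised eigenvector v of λ).

  λ = 3: largest Jordan block has size 2, contributing (x − 3)^2

So m_A(x) = (x - 3)^2 = x^2 - 6*x + 9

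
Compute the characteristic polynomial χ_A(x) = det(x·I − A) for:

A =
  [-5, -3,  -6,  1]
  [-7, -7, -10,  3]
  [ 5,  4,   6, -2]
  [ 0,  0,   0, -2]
x^4 + 8*x^3 + 24*x^2 + 32*x + 16

Expanding det(x·I − A) (e.g. by cofactor expansion or by noting that A is similar to its Jordan form J, which has the same characteristic polynomial as A) gives
  χ_A(x) = x^4 + 8*x^3 + 24*x^2 + 32*x + 16
which factors as (x + 2)^4. The eigenvalues (with algebraic multiplicities) are λ = -2 with multiplicity 4.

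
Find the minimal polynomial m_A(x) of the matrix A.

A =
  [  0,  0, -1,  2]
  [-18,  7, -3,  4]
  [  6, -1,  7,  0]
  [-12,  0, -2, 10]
x^3 - 18*x^2 + 108*x - 216

The characteristic polynomial is χ_A(x) = (x - 6)^4, so the eigenvalues are known. The minimal polynomial is
  m_A(x) = Π_λ (x − λ)^{k_λ}
where k_λ is the size of the *largest* Jordan block for λ (equivalently, the smallest k with (A − λI)^k v = 0 for every generalised eigenvector v of λ).

  λ = 6: largest Jordan block has size 3, contributing (x − 6)^3

So m_A(x) = (x - 6)^3 = x^3 - 18*x^2 + 108*x - 216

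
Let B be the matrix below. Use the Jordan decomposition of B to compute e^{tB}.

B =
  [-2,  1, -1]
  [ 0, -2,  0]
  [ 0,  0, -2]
e^{tB} =
  [exp(-2*t), t*exp(-2*t), -t*exp(-2*t)]
  [0, exp(-2*t), 0]
  [0, 0, exp(-2*t)]

Strategy: write B = P · J · P⁻¹ where J is a Jordan canonical form, so e^{tB} = P · e^{tJ} · P⁻¹, and e^{tJ} can be computed block-by-block.

B has Jordan form
J =
  [-2,  1,  0]
  [ 0, -2,  0]
  [ 0,  0, -2]
(up to reordering of blocks).

Per-block formulas:
  For a 1×1 block at λ = -2: exp(t · [-2]) = [e^(-2t)].
  For a 2×2 Jordan block J_2(-2): exp(t · J_2(-2)) = e^(-2t)·(I + t·N), where N is the 2×2 nilpotent shift.

After assembling e^{tJ} and conjugating by P, we get:

e^{tB} =
  [exp(-2*t), t*exp(-2*t), -t*exp(-2*t)]
  [0, exp(-2*t), 0]
  [0, 0, exp(-2*t)]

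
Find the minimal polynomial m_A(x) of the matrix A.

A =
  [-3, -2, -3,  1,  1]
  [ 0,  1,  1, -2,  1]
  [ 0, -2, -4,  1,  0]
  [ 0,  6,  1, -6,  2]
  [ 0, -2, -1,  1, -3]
x^3 + 9*x^2 + 27*x + 27

The characteristic polynomial is χ_A(x) = (x + 3)^5, so the eigenvalues are known. The minimal polynomial is
  m_A(x) = Π_λ (x − λ)^{k_λ}
where k_λ is the size of the *largest* Jordan block for λ (equivalently, the smallest k with (A − λI)^k v = 0 for every generalised eigenvector v of λ).

  λ = -3: largest Jordan block has size 3, contributing (x + 3)^3

So m_A(x) = (x + 3)^3 = x^3 + 9*x^2 + 27*x + 27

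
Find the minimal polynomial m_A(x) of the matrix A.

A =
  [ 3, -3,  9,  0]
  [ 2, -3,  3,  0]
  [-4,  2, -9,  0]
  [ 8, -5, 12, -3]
x^3 + 9*x^2 + 27*x + 27

The characteristic polynomial is χ_A(x) = (x + 3)^4, so the eigenvalues are known. The minimal polynomial is
  m_A(x) = Π_λ (x − λ)^{k_λ}
where k_λ is the size of the *largest* Jordan block for λ (equivalently, the smallest k with (A − λI)^k v = 0 for every generalised eigenvector v of λ).

  λ = -3: largest Jordan block has size 3, contributing (x + 3)^3

So m_A(x) = (x + 3)^3 = x^3 + 9*x^2 + 27*x + 27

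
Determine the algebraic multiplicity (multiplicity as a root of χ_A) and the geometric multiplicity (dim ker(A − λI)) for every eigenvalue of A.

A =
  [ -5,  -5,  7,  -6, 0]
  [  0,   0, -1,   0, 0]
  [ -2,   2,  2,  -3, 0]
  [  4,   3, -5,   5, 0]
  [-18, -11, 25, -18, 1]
λ = -1: alg = 1, geom = 1; λ = 1: alg = 4, geom = 2

Step 1 — factor the characteristic polynomial to read off the algebraic multiplicities:
  χ_A(x) = (x - 1)^4*(x + 1)

Step 2 — compute geometric multiplicities via the rank-nullity identity g(λ) = n − rank(A − λI):
  rank(A − (-1)·I) = 4, so dim ker(A − (-1)·I) = n − 4 = 1
  rank(A − (1)·I) = 3, so dim ker(A − (1)·I) = n − 3 = 2

Summary:
  λ = -1: algebraic multiplicity = 1, geometric multiplicity = 1
  λ = 1: algebraic multiplicity = 4, geometric multiplicity = 2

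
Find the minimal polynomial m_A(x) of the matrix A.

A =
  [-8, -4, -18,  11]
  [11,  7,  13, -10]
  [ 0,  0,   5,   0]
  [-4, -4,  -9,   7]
x^4 - 11*x^3 + 15*x^2 + 175*x - 500

The characteristic polynomial is χ_A(x) = (x - 5)^3*(x + 4), so the eigenvalues are known. The minimal polynomial is
  m_A(x) = Π_λ (x − λ)^{k_λ}
where k_λ is the size of the *largest* Jordan block for λ (equivalently, the smallest k with (A − λI)^k v = 0 for every generalised eigenvector v of λ).

  λ = -4: largest Jordan block has size 1, contributing (x + 4)
  λ = 5: largest Jordan block has size 3, contributing (x − 5)^3

So m_A(x) = (x - 5)^3*(x + 4) = x^4 - 11*x^3 + 15*x^2 + 175*x - 500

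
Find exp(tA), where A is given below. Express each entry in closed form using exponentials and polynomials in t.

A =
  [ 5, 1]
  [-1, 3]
e^{tA} =
  [t*exp(4*t) + exp(4*t), t*exp(4*t)]
  [-t*exp(4*t), -t*exp(4*t) + exp(4*t)]

Strategy: write A = P · J · P⁻¹ where J is a Jordan canonical form, so e^{tA} = P · e^{tJ} · P⁻¹, and e^{tJ} can be computed block-by-block.

A has Jordan form
J =
  [4, 1]
  [0, 4]
(up to reordering of blocks).

Per-block formulas:
  For a 2×2 Jordan block J_2(4): exp(t · J_2(4)) = e^(4t)·(I + t·N), where N is the 2×2 nilpotent shift.

After assembling e^{tJ} and conjugating by P, we get:

e^{tA} =
  [t*exp(4*t) + exp(4*t), t*exp(4*t)]
  [-t*exp(4*t), -t*exp(4*t) + exp(4*t)]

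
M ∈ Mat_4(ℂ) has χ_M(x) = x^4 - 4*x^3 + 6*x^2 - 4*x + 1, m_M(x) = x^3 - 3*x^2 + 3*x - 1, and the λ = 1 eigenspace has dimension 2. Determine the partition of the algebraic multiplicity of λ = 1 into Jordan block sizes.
Block sizes for λ = 1: [3, 1]

Step 1 — from the characteristic polynomial, algebraic multiplicity of λ = 1 is 4. From dim ker(M − (1)·I) = 2, there are exactly 2 Jordan blocks for λ = 1.
Step 2 — from the minimal polynomial, the factor (x − 1)^3 tells us the largest block for λ = 1 has size 3.
Step 3 — with total size 4, 2 blocks, and largest block 3, the block sizes (in nonincreasing order) are [3, 1].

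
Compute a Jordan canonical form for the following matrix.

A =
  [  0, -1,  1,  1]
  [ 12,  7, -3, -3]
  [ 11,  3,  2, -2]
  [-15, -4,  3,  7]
J_2(4) ⊕ J_2(4)

The characteristic polynomial is
  det(x·I − A) = x^4 - 16*x^3 + 96*x^2 - 256*x + 256 = (x - 4)^4

Eigenvalues and multiplicities (the geometric multiplicity of λ is n − rank(A − λI), which equals the number of Jordan blocks for λ):
  λ = 4: algebraic multiplicity = 4, geometric multiplicity = 2

Determining the block sizes for each eigenvalue:
  λ = 4: with am = 4 and gm = 2, the partition is not yet determined (e.g. several partitions of 4 into 2 parts exist). Let N = A − (4)·I. Computing rank(N^1) = 2, rank(N^2) = 0; the number of blocks of size ≥ j is rank(N^{j−1}) − rank(N^j), giving [2, 2]. So we have 2 block(s) of size 2 → block sizes [2, 2]

Assembling the blocks gives a Jordan form
J =
  [4, 1, 0, 0]
  [0, 4, 0, 0]
  [0, 0, 4, 1]
  [0, 0, 0, 4]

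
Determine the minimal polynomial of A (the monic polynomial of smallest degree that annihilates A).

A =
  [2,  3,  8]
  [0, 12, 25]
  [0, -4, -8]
x^3 - 6*x^2 + 12*x - 8

The characteristic polynomial is χ_A(x) = (x - 2)^3, so the eigenvalues are known. The minimal polynomial is
  m_A(x) = Π_λ (x − λ)^{k_λ}
where k_λ is the size of the *largest* Jordan block for λ (equivalently, the smallest k with (A − λI)^k v = 0 for every generalised eigenvector v of λ).

  λ = 2: largest Jordan block has size 3, contributing (x − 2)^3

So m_A(x) = (x - 2)^3 = x^3 - 6*x^2 + 12*x - 8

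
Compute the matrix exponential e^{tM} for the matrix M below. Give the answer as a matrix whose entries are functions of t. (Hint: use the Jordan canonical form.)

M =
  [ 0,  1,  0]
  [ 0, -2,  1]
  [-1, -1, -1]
e^{tM} =
  [t^2*exp(-t)/2 + t*exp(-t) + exp(-t), t*exp(-t), t^2*exp(-t)/2]
  [-t^2*exp(-t)/2, -t*exp(-t) + exp(-t), -t^2*exp(-t)/2 + t*exp(-t)]
  [-t^2*exp(-t)/2 - t*exp(-t), -t*exp(-t), -t^2*exp(-t)/2 + exp(-t)]

Strategy: write M = P · J · P⁻¹ where J is a Jordan canonical form, so e^{tM} = P · e^{tJ} · P⁻¹, and e^{tJ} can be computed block-by-block.

M has Jordan form
J =
  [-1,  1,  0]
  [ 0, -1,  1]
  [ 0,  0, -1]
(up to reordering of blocks).

Per-block formulas:
  For a 3×3 Jordan block J_3(-1): exp(t · J_3(-1)) = e^(-1t)·(I + t·N + (t^2/2)·N^2), where N is the 3×3 nilpotent shift.

After assembling e^{tJ} and conjugating by P, we get:

e^{tM} =
  [t^2*exp(-t)/2 + t*exp(-t) + exp(-t), t*exp(-t), t^2*exp(-t)/2]
  [-t^2*exp(-t)/2, -t*exp(-t) + exp(-t), -t^2*exp(-t)/2 + t*exp(-t)]
  [-t^2*exp(-t)/2 - t*exp(-t), -t*exp(-t), -t^2*exp(-t)/2 + exp(-t)]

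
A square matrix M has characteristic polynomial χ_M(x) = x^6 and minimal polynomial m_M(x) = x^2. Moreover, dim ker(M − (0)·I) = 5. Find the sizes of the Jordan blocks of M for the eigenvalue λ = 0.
Block sizes for λ = 0: [2, 1, 1, 1, 1]

Step 1 — from the characteristic polynomial, algebraic multiplicity of λ = 0 is 6. From dim ker(M − (0)·I) = 5, there are exactly 5 Jordan blocks for λ = 0.
Step 2 — from the minimal polynomial, the factor (x − 0)^2 tells us the largest block for λ = 0 has size 2.
Step 3 — with total size 6, 5 blocks, and largest block 2, the block sizes (in nonincreasing order) are [2, 1, 1, 1, 1].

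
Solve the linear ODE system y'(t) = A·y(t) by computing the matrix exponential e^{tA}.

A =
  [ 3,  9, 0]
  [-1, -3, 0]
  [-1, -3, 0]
e^{tA} =
  [3*t + 1, 9*t, 0]
  [-t, 1 - 3*t, 0]
  [-t, -3*t, 1]

Strategy: write A = P · J · P⁻¹ where J is a Jordan canonical form, so e^{tA} = P · e^{tJ} · P⁻¹, and e^{tJ} can be computed block-by-block.

A has Jordan form
J =
  [0, 1, 0]
  [0, 0, 0]
  [0, 0, 0]
(up to reordering of blocks).

Per-block formulas:
  For a 2×2 Jordan block J_2(0): exp(t · J_2(0)) = e^(0t)·(I + t·N), where N is the 2×2 nilpotent shift.
  For a 1×1 block at λ = 0: exp(t · [0]) = [e^(0t)].

After assembling e^{tJ} and conjugating by P, we get:

e^{tA} =
  [3*t + 1, 9*t, 0]
  [-t, 1 - 3*t, 0]
  [-t, -3*t, 1]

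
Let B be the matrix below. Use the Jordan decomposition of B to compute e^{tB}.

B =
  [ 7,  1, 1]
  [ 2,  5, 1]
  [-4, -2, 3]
e^{tB} =
  [t^2*exp(5*t) + 2*t*exp(5*t) + exp(5*t), t*exp(5*t), t^2*exp(5*t)/2 + t*exp(5*t)]
  [2*t*exp(5*t), exp(5*t), t*exp(5*t)]
  [-2*t^2*exp(5*t) - 4*t*exp(5*t), -2*t*exp(5*t), -t^2*exp(5*t) - 2*t*exp(5*t) + exp(5*t)]

Strategy: write B = P · J · P⁻¹ where J is a Jordan canonical form, so e^{tB} = P · e^{tJ} · P⁻¹, and e^{tJ} can be computed block-by-block.

B has Jordan form
J =
  [5, 1, 0]
  [0, 5, 1]
  [0, 0, 5]
(up to reordering of blocks).

Per-block formulas:
  For a 3×3 Jordan block J_3(5): exp(t · J_3(5)) = e^(5t)·(I + t·N + (t^2/2)·N^2), where N is the 3×3 nilpotent shift.

After assembling e^{tJ} and conjugating by P, we get:

e^{tB} =
  [t^2*exp(5*t) + 2*t*exp(5*t) + exp(5*t), t*exp(5*t), t^2*exp(5*t)/2 + t*exp(5*t)]
  [2*t*exp(5*t), exp(5*t), t*exp(5*t)]
  [-2*t^2*exp(5*t) - 4*t*exp(5*t), -2*t*exp(5*t), -t^2*exp(5*t) - 2*t*exp(5*t) + exp(5*t)]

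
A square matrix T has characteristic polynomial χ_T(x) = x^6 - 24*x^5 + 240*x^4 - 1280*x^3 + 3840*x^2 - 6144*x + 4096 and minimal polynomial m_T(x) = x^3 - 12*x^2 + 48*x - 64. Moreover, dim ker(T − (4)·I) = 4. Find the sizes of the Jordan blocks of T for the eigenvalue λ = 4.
Block sizes for λ = 4: [3, 1, 1, 1]

Step 1 — from the characteristic polynomial, algebraic multiplicity of λ = 4 is 6. From dim ker(T − (4)·I) = 4, there are exactly 4 Jordan blocks for λ = 4.
Step 2 — from the minimal polynomial, the factor (x − 4)^3 tells us the largest block for λ = 4 has size 3.
Step 3 — with total size 6, 4 blocks, and largest block 3, the block sizes (in nonincreasing order) are [3, 1, 1, 1].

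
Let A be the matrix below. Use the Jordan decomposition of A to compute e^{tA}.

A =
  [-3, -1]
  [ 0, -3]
e^{tA} =
  [exp(-3*t), -t*exp(-3*t)]
  [0, exp(-3*t)]

Strategy: write A = P · J · P⁻¹ where J is a Jordan canonical form, so e^{tA} = P · e^{tJ} · P⁻¹, and e^{tJ} can be computed block-by-block.

A has Jordan form
J =
  [-3,  1]
  [ 0, -3]
(up to reordering of blocks).

Per-block formulas:
  For a 2×2 Jordan block J_2(-3): exp(t · J_2(-3)) = e^(-3t)·(I + t·N), where N is the 2×2 nilpotent shift.

After assembling e^{tJ} and conjugating by P, we get:

e^{tA} =
  [exp(-3*t), -t*exp(-3*t)]
  [0, exp(-3*t)]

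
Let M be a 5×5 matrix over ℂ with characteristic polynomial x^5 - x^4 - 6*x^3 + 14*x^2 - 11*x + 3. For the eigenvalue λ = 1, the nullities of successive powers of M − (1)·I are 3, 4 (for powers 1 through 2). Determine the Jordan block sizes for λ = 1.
Block sizes for λ = 1: [2, 1, 1]

From the dimensions of kernels of powers, the number of Jordan blocks of size at least j is d_j − d_{j−1} where d_j = dim ker(N^j) (with d_0 = 0). Computing the differences gives [3, 1].
The number of blocks of size exactly k is (#blocks of size ≥ k) − (#blocks of size ≥ k + 1), so the partition is: 2 block(s) of size 1, 1 block(s) of size 2.
In nonincreasing order the block sizes are [2, 1, 1].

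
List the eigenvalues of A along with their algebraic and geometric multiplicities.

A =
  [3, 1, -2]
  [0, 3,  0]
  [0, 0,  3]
λ = 3: alg = 3, geom = 2

Step 1 — factor the characteristic polynomial to read off the algebraic multiplicities:
  χ_A(x) = (x - 3)^3

Step 2 — compute geometric multiplicities via the rank-nullity identity g(λ) = n − rank(A − λI):
  rank(A − (3)·I) = 1, so dim ker(A − (3)·I) = n − 1 = 2

Summary:
  λ = 3: algebraic multiplicity = 3, geometric multiplicity = 2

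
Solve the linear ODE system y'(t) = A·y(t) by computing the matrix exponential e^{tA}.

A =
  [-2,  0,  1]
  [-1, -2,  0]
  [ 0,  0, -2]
e^{tA} =
  [exp(-2*t), 0, t*exp(-2*t)]
  [-t*exp(-2*t), exp(-2*t), -t^2*exp(-2*t)/2]
  [0, 0, exp(-2*t)]

Strategy: write A = P · J · P⁻¹ where J is a Jordan canonical form, so e^{tA} = P · e^{tJ} · P⁻¹, and e^{tJ} can be computed block-by-block.

A has Jordan form
J =
  [-2,  1,  0]
  [ 0, -2,  1]
  [ 0,  0, -2]
(up to reordering of blocks).

Per-block formulas:
  For a 3×3 Jordan block J_3(-2): exp(t · J_3(-2)) = e^(-2t)·(I + t·N + (t^2/2)·N^2), where N is the 3×3 nilpotent shift.

After assembling e^{tJ} and conjugating by P, we get:

e^{tA} =
  [exp(-2*t), 0, t*exp(-2*t)]
  [-t*exp(-2*t), exp(-2*t), -t^2*exp(-2*t)/2]
  [0, 0, exp(-2*t)]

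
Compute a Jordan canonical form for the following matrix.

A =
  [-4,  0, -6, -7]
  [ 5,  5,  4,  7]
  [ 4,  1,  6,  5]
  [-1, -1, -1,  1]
J_1(-1) ⊕ J_3(3)

The characteristic polynomial is
  det(x·I − A) = x^4 - 8*x^3 + 18*x^2 - 27 = (x - 3)^3*(x + 1)

Eigenvalues and multiplicities (the geometric multiplicity of λ is n − rank(A − λI), which equals the number of Jordan blocks for λ):
  λ = -1: algebraic multiplicity = 1, geometric multiplicity = 1
  λ = 3: algebraic multiplicity = 3, geometric multiplicity = 1

Determining the block sizes for each eigenvalue:
  λ = -1: one block (gm = 1), so the single block has size am = 1 → block sizes [1]
  λ = 3: one block (gm = 1), so the single block has size am = 3 → block sizes [3]

Assembling the blocks gives a Jordan form
J =
  [-1, 0, 0, 0]
  [ 0, 3, 1, 0]
  [ 0, 0, 3, 1]
  [ 0, 0, 0, 3]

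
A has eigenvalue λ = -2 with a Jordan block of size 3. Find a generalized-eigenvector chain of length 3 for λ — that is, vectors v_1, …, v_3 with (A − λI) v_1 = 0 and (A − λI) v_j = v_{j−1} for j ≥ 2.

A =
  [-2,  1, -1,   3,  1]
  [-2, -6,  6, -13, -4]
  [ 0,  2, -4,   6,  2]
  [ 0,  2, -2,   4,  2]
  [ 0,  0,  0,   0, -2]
A Jordan chain for λ = -2 of length 3:
v_1 = (-2, 8, -4, -4, 0)ᵀ
v_2 = (0, -2, 0, 0, 0)ᵀ
v_3 = (1, 0, 0, 0, 0)ᵀ

Let N = A − (-2)·I. We want v_3 with N^3 v_3 = 0 but N^2 v_3 ≠ 0; then v_{j-1} := N · v_j for j = 3, …, 2.

Pick v_3 = (1, 0, 0, 0, 0)ᵀ.
Then v_2 = N · v_3 = (0, -2, 0, 0, 0)ᵀ.
Then v_1 = N · v_2 = (-2, 8, -4, -4, 0)ᵀ.

Sanity check: (A − (-2)·I) v_1 = (0, 0, 0, 0, 0)ᵀ = 0. ✓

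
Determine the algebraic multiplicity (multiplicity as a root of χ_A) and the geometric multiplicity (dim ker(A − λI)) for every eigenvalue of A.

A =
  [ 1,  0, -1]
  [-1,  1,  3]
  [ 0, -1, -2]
λ = 0: alg = 3, geom = 1

Step 1 — factor the characteristic polynomial to read off the algebraic multiplicities:
  χ_A(x) = x^3

Step 2 — compute geometric multiplicities via the rank-nullity identity g(λ) = n − rank(A − λI):
  rank(A − (0)·I) = 2, so dim ker(A − (0)·I) = n − 2 = 1

Summary:
  λ = 0: algebraic multiplicity = 3, geometric multiplicity = 1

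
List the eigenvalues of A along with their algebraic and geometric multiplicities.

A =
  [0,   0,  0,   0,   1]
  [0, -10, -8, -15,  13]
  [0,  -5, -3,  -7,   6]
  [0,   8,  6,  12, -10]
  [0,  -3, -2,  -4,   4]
λ = 0: alg = 2, geom = 1; λ = 1: alg = 3, geom = 1

Step 1 — factor the characteristic polynomial to read off the algebraic multiplicities:
  χ_A(x) = x^2*(x - 1)^3

Step 2 — compute geometric multiplicities via the rank-nullity identity g(λ) = n − rank(A − λI):
  rank(A − (0)·I) = 4, so dim ker(A − (0)·I) = n − 4 = 1
  rank(A − (1)·I) = 4, so dim ker(A − (1)·I) = n − 4 = 1

Summary:
  λ = 0: algebraic multiplicity = 2, geometric multiplicity = 1
  λ = 1: algebraic multiplicity = 3, geometric multiplicity = 1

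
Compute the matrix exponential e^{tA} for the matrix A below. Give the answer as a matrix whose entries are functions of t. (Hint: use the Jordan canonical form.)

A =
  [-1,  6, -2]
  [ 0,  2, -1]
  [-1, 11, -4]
e^{tA} =
  [t^2*exp(-t) + exp(-t), -2*t^2*exp(-t) + 6*t*exp(-t), -2*t*exp(-t)]
  [t^2*exp(-t)/2, -t^2*exp(-t) + 3*t*exp(-t) + exp(-t), -t*exp(-t)]
  [3*t^2*exp(-t)/2 - t*exp(-t), -3*t^2*exp(-t) + 11*t*exp(-t), -3*t*exp(-t) + exp(-t)]

Strategy: write A = P · J · P⁻¹ where J is a Jordan canonical form, so e^{tA} = P · e^{tJ} · P⁻¹, and e^{tJ} can be computed block-by-block.

A has Jordan form
J =
  [-1,  1,  0]
  [ 0, -1,  1]
  [ 0,  0, -1]
(up to reordering of blocks).

Per-block formulas:
  For a 3×3 Jordan block J_3(-1): exp(t · J_3(-1)) = e^(-1t)·(I + t·N + (t^2/2)·N^2), where N is the 3×3 nilpotent shift.

After assembling e^{tJ} and conjugating by P, we get:

e^{tA} =
  [t^2*exp(-t) + exp(-t), -2*t^2*exp(-t) + 6*t*exp(-t), -2*t*exp(-t)]
  [t^2*exp(-t)/2, -t^2*exp(-t) + 3*t*exp(-t) + exp(-t), -t*exp(-t)]
  [3*t^2*exp(-t)/2 - t*exp(-t), -3*t^2*exp(-t) + 11*t*exp(-t), -3*t*exp(-t) + exp(-t)]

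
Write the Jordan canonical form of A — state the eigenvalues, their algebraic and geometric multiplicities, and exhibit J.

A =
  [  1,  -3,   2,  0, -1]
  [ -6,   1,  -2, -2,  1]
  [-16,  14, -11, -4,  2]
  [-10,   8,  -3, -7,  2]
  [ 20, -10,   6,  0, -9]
J_3(-5) ⊕ J_2(-5)

The characteristic polynomial is
  det(x·I − A) = x^5 + 25*x^4 + 250*x^3 + 1250*x^2 + 3125*x + 3125 = (x + 5)^5

Eigenvalues and multiplicities (the geometric multiplicity of λ is n − rank(A − λI), which equals the number of Jordan blocks for λ):
  λ = -5: algebraic multiplicity = 5, geometric multiplicity = 2

Determining the block sizes for each eigenvalue:
  λ = -5: with am = 5 and gm = 2, the partition is not yet determined (e.g. several partitions of 5 into 2 parts exist). Let N = A − (-5)·I. Computing rank(N^1) = 3, rank(N^2) = 1, rank(N^3) = 0; the number of blocks of size ≥ j is rank(N^{j−1}) − rank(N^j), giving [2, 2, 1]. So we have 1 block(s) of size 3, 1 block(s) of size 2 → block sizes [3, 2]

Assembling the blocks gives a Jordan form
J =
  [-5,  1,  0,  0,  0]
  [ 0, -5,  1,  0,  0]
  [ 0,  0, -5,  0,  0]
  [ 0,  0,  0, -5,  1]
  [ 0,  0,  0,  0, -5]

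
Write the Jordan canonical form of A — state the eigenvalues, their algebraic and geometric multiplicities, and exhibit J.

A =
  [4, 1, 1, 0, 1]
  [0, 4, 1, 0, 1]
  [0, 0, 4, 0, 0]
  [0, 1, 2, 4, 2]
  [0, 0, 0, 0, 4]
J_3(4) ⊕ J_1(4) ⊕ J_1(4)

The characteristic polynomial is
  det(x·I − A) = x^5 - 20*x^4 + 160*x^3 - 640*x^2 + 1280*x - 1024 = (x - 4)^5

Eigenvalues and multiplicities (the geometric multiplicity of λ is n − rank(A − λI), which equals the number of Jordan blocks for λ):
  λ = 4: algebraic multiplicity = 5, geometric multiplicity = 3

Determining the block sizes for each eigenvalue:
  λ = 4: with am = 5 and gm = 3, the partition is not yet determined (e.g. several partitions of 5 into 3 parts exist). Let N = A − (4)·I. Computing rank(N^1) = 2, rank(N^2) = 1, rank(N^3) = 0; the number of blocks of size ≥ j is rank(N^{j−1}) − rank(N^j), giving [3, 1, 1]. So we have 1 block(s) of size 3, 2 block(s) of size 1 → block sizes [3, 1, 1]

Assembling the blocks gives a Jordan form
J =
  [4, 1, 0, 0, 0]
  [0, 4, 1, 0, 0]
  [0, 0, 4, 0, 0]
  [0, 0, 0, 4, 0]
  [0, 0, 0, 0, 4]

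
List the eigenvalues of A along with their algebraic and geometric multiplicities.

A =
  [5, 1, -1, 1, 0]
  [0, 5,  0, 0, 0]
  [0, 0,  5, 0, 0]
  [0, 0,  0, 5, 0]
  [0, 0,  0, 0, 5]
λ = 5: alg = 5, geom = 4

Step 1 — factor the characteristic polynomial to read off the algebraic multiplicities:
  χ_A(x) = (x - 5)^5

Step 2 — compute geometric multiplicities via the rank-nullity identity g(λ) = n − rank(A − λI):
  rank(A − (5)·I) = 1, so dim ker(A − (5)·I) = n − 1 = 4

Summary:
  λ = 5: algebraic multiplicity = 5, geometric multiplicity = 4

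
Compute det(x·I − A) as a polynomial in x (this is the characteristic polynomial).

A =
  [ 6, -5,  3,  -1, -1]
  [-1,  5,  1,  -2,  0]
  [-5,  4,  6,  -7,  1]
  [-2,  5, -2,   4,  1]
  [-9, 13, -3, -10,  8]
x^5 - 29*x^4 + 336*x^3 - 1944*x^2 + 5616*x - 6480

Expanding det(x·I − A) (e.g. by cofactor expansion or by noting that A is similar to its Jordan form J, which has the same characteristic polynomial as A) gives
  χ_A(x) = x^5 - 29*x^4 + 336*x^3 - 1944*x^2 + 5616*x - 6480
which factors as (x - 6)^4*(x - 5). The eigenvalues (with algebraic multiplicities) are λ = 5 with multiplicity 1, λ = 6 with multiplicity 4.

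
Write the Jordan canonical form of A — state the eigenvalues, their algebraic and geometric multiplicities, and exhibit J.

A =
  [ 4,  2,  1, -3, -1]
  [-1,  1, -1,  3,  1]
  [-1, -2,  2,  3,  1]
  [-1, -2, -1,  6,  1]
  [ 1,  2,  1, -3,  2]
J_2(3) ⊕ J_1(3) ⊕ J_1(3) ⊕ J_1(3)

The characteristic polynomial is
  det(x·I − A) = x^5 - 15*x^4 + 90*x^3 - 270*x^2 + 405*x - 243 = (x - 3)^5

Eigenvalues and multiplicities (the geometric multiplicity of λ is n − rank(A − λI), which equals the number of Jordan blocks for λ):
  λ = 3: algebraic multiplicity = 5, geometric multiplicity = 4

Determining the block sizes for each eigenvalue:
  λ = 3: 4 blocks summing to 5 forces exactly one block of size 2 and the rest size 1 → block sizes [2, 1, 1, 1]

Assembling the blocks gives a Jordan form
J =
  [3, 1, 0, 0, 0]
  [0, 3, 0, 0, 0]
  [0, 0, 3, 0, 0]
  [0, 0, 0, 3, 0]
  [0, 0, 0, 0, 3]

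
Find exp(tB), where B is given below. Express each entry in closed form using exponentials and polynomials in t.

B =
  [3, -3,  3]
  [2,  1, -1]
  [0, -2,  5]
e^{tB} =
  [-3*t^2*exp(3*t) + exp(3*t), -3*t*exp(3*t), 9*t^2*exp(3*t)/2 + 3*t*exp(3*t)]
  [-2*t^2*exp(3*t) + 2*t*exp(3*t), -2*t*exp(3*t) + exp(3*t), 3*t^2*exp(3*t) - t*exp(3*t)]
  [-2*t^2*exp(3*t), -2*t*exp(3*t), 3*t^2*exp(3*t) + 2*t*exp(3*t) + exp(3*t)]

Strategy: write B = P · J · P⁻¹ where J is a Jordan canonical form, so e^{tB} = P · e^{tJ} · P⁻¹, and e^{tJ} can be computed block-by-block.

B has Jordan form
J =
  [3, 1, 0]
  [0, 3, 1]
  [0, 0, 3]
(up to reordering of blocks).

Per-block formulas:
  For a 3×3 Jordan block J_3(3): exp(t · J_3(3)) = e^(3t)·(I + t·N + (t^2/2)·N^2), where N is the 3×3 nilpotent shift.

After assembling e^{tJ} and conjugating by P, we get:

e^{tB} =
  [-3*t^2*exp(3*t) + exp(3*t), -3*t*exp(3*t), 9*t^2*exp(3*t)/2 + 3*t*exp(3*t)]
  [-2*t^2*exp(3*t) + 2*t*exp(3*t), -2*t*exp(3*t) + exp(3*t), 3*t^2*exp(3*t) - t*exp(3*t)]
  [-2*t^2*exp(3*t), -2*t*exp(3*t), 3*t^2*exp(3*t) + 2*t*exp(3*t) + exp(3*t)]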